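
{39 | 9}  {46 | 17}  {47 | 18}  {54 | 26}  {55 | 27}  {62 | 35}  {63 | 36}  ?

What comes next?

{70 | 44}

For the first value, alternating steps +7, +1, +7, +1, …: 39, 46, 47, 54, 55, 62, 63 → 70.
Second value: alternating steps +8, +1, +8, +1, …, so 9, 17, 18, 26, 27, 35, 36 → 44.
Putting it together: {70 | 44}.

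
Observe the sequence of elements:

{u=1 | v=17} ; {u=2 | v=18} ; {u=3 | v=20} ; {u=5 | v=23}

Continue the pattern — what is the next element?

U: 1, 2, 3, 5 → 8 (each term is the sum of the two before it).
V goes 17, 18, 20, 23 → 27 (differences are 1, 2, 3, … (increasing by 1 each time)).
Combining the parts gives {u=8 | v=27}.

{u=8 | v=27}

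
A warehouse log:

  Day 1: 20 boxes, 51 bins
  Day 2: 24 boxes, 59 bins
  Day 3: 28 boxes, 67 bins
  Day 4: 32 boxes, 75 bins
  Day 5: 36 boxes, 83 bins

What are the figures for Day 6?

Boxes — +4 each step: 20, 24, 28, 32, 36 → 40.
Bins — +8 each step: 51, 59, 67, 75, 83 → 91.
So the next row is 40 boxes, 91 bins.

40 boxes, 91 bins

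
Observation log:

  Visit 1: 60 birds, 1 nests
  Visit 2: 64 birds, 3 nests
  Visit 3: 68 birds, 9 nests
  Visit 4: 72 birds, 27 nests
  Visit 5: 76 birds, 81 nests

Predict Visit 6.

Birds — +4 each step: 60, 64, 68, 72, 76 → 80.
Nests: ×3 each step; 1, 3, 9, 27, 81 → 243.
Putting it together: 80 birds, 243 nests.

80 birds, 243 nests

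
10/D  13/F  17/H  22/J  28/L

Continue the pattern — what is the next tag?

For the first component, differences are 3, 4, 5, … (increasing by 1 each time): 10, 13, 17, 22, 28 → 35.
Letter: letters move forward 2 places in the alphabet, so D, F, H, J, L → N.
Combining the parts gives 35/N.

35/N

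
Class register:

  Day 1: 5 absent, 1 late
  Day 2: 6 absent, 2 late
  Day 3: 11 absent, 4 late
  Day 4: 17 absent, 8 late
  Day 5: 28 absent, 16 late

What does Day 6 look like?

45 absent, 32 late

Absent — each term is the sum of the two before it: 5, 6, 11, 17, 28 → 45.
Late: ×2 each step; 1, 2, 4, 8, 16 → 32.
Putting it together: 45 absent, 32 late.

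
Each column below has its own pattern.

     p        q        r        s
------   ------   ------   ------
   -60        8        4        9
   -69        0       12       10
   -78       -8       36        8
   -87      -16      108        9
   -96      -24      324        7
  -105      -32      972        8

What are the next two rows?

-114  -40  2916  6; -123  -48  8748  7

For the column p, −9 each step: -60, -69, -78, -87, -96, -105 → -114 → -123.
Column q: 8, 0, -8, -16, -24, -32 → -40 → -48 (−8 each step).
Column r: 4, 12, 36, 108, 324, 972 → 2916 → 8748 (×3 each step).
For the column s, alternating steps +1, −2, +1, −2, …: 9, 10, 8, 9, 7, 8 → 6 → 7.
So the next two rows are -114  -40  2916  6 and -123  -48  8748  7.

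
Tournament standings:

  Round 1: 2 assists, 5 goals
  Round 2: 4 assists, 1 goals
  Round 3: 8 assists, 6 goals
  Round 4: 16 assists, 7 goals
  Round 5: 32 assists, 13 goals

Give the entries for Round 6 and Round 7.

Assists: 2, 4, 8, 16, 32 → 64 → 128 (×2 each step).
For the goals, each term is the sum of the two before it: 5, 1, 6, 7, 13 → 20 → 33.
So the next two rows are 64 assists, 20 goals and 128 assists, 33 goals.

64 assists, 20 goals; 128 assists, 33 goals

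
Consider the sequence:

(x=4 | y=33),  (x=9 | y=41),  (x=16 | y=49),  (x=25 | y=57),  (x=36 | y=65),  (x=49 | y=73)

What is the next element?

(x=64 | y=81)

X: perfect squares: 2², 3², 4², …; 4, 9, 16, 25, 36, 49 → 64.
Y: 33, 41, 49, 57, 65, 73 → 81 (+8 each step).
So the next element is (x=64 | y=81).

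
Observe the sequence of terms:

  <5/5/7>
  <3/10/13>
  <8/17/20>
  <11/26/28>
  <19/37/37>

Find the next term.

<30/50/47>

First value goes 5, 3, 8, 11, 19 → 30 (each term is the sum of the two before it).
Second value: 5, 10, 17, 26, 37 → 50 (differences are 5, 7, 9, … (increasing by 2 each time)).
Third value: differences are 6, 7, 8, … (increasing by 1 each time); 7, 13, 20, 28, 37 → 47.
Combining the parts gives <30/50/47>.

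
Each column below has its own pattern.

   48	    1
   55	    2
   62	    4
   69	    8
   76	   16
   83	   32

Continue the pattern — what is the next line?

90  64

First component: 48, 55, 62, 69, 76, 83 → 90 (+7 each step).
For the second component, ×2 each step: 1, 2, 4, 8, 16, 32 → 64.
Combining the parts gives 90  64.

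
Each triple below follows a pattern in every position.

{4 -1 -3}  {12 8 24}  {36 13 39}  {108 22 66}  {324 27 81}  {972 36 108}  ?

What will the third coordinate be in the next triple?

First coordinate goes 4, 12, 36, 108, 324, 972 → 2916 (×3 each step).
Second coordinate goes -1, 8, 13, 22, 27, 36 → 41 (alternating steps +9, +5, +9, +5, …).
Third coordinate: always 3 × the second coordinate; -3, 24, 39, 66, 81, 108 → 123.

123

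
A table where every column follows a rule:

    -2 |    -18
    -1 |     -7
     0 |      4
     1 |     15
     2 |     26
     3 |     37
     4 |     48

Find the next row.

5  59

First component: +1 each step, so -2, -1, 0, 1, 2, 3, 4 → 5.
Second component goes -18, -7, 4, 15, 26, 37, 48 → 59 (+11 each step).
So the next row is 5  59.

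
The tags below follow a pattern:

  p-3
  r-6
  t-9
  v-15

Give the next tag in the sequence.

Letter: p, r, t, v → x (letters move forward 2 places in the alphabet).
Second component — each term is the sum of the two before it: 3, 6, 9, 15 → 24.
Putting it together: x-24.

x-24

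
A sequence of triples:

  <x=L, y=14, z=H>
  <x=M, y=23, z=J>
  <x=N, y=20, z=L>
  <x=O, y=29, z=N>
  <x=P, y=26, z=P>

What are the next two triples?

<x=Q, y=35, z=R>, <x=R, y=32, z=T>

X goes L, M, N, O, P → Q → R (letters move forward 1 place in the alphabet).
For the y, alternating steps +9, −3, +9, −3, …: 14, 23, 20, 29, 26 → 35 → 32.
Z — letters move forward 2 places in the alphabet: H, J, L, N, P → R → T.
Putting the parts together: <x=Q, y=35, z=R> and then <x=R, y=32, z=T>.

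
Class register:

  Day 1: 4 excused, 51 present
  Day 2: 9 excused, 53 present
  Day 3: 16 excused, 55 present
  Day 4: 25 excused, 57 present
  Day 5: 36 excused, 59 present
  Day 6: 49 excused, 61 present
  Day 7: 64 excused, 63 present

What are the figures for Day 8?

81 excused, 65 present

Excused: perfect squares: 2², 3², 4², …; 4, 9, 16, 25, 36, 49, 64 → 81.
Present: 51, 53, 55, 57, 59, 61, 63 → 65 (+2 each step).
Putting it together: 81 excused, 65 present.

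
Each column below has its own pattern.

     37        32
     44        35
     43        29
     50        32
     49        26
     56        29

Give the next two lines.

First component: alternating steps +7, −1, +7, −1, …; 37, 44, 43, 50, 49, 56 → 55 → 62.
For the second component, alternating steps +3, −6, +3, −6, …: 32, 35, 29, 32, 26, 29 → 23 → 26.
Putting the parts together: 55  23 and then 62  26.

55  23; 62  26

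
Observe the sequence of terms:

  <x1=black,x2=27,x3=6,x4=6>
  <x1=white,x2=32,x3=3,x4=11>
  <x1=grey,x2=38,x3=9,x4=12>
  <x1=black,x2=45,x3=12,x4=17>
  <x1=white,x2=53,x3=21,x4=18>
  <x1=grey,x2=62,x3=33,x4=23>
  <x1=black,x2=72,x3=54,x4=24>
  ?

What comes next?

<x1=white,x2=83,x3=87,x4=29>

For the x1, repeats black → white → grey: black, white, grey, black, white, grey, black → white.
X2: differences are 5, 6, 7, … (increasing by 1 each time), so 27, 32, 38, 45, 53, 62, 72 → 83.
X3: each term is the sum of the two before it; 6, 3, 9, 12, 21, 33, 54 → 87.
X4: 6, 11, 12, 17, 18, 23, 24 → 29 (alternating steps +5, +1, +5, +1, …).
So the next term is <x1=white,x2=83,x3=87,x4=29>.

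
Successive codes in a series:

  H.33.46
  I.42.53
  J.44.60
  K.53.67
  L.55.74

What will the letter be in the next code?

Letter: letters move forward 1 place in the alphabet, so H, I, J, K, L → M.

M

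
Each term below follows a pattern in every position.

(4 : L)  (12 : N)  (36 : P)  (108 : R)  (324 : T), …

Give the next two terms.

First part: 4, 12, 36, 108, 324 → 972 → 2916 (×3 each step).
Letter: L, N, P, R, T → V → X (letters move forward 2 places in the alphabet).
Putting the parts together: (972 : V) and then (2916 : X).

(972 : V), (2916 : X)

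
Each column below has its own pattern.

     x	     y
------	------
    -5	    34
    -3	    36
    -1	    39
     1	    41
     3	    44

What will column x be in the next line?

Column x: +2 each step; -5, -3, -1, 1, 3 → 5.

5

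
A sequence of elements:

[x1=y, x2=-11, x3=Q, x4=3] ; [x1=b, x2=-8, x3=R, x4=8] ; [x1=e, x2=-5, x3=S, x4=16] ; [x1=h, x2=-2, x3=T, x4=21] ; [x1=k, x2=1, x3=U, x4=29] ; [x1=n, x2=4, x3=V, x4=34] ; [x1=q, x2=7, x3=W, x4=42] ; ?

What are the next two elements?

X1: y, b, e, h, k, n, q → t → w (letters move forward 3 places in the alphabet, wrapping Z→A).
X2: +3 each step, so -11, -8, -5, -2, 1, 4, 7 → 10 → 13.
X3: letters move forward 1 place in the alphabet; Q, R, S, T, U, V, W → X → Y.
X4: alternating steps +5, +8, +5, +8, …, so 3, 8, 16, 21, 29, 34, 42 → 47 → 55.
Putting the parts together: [x1=t, x2=10, x3=X, x4=47] and then [x1=w, x2=13, x3=Y, x4=55].

[x1=t, x2=10, x3=X, x4=47], [x1=w, x2=13, x3=Y, x4=55]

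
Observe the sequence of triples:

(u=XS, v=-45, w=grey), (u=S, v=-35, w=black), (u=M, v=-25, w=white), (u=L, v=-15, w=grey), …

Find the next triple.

(u=XL, v=-5, w=black)

U goes XS, S, M, L → XL (runs through clothing sizes XS→XL).
V — +10 each step: -45, -35, -25, -15 → -5.
For the w, repeats grey → black → white: grey, black, white, grey → black.
Putting it together: (u=XL, v=-5, w=black).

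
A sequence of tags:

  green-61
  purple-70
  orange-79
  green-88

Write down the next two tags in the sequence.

Colour: repeats green → purple → orange; green, purple, orange, green → purple → orange.
Second component: 61, 70, 79, 88 → 97 → 106 (+9 each step).
Putting the parts together: purple-97 and then orange-106.

purple-97, orange-106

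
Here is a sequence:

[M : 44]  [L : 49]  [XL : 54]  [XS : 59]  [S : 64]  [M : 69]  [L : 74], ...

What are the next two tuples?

[XL : 79], [XS : 84]

Size goes M, L, XL, XS, S, M, L → XL → XS (repeats M → L → XL → XS → S).
Second coordinate goes 44, 49, 54, 59, 64, 69, 74 → 79 → 84 (+5 each step).
Putting the parts together: [XL : 79] and then [XS : 84].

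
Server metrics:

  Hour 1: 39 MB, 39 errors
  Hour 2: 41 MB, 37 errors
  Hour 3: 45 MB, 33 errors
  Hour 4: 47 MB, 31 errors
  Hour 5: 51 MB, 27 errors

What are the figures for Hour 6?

53 MB, 25 errors

MB goes 39, 41, 45, 47, 51 → 53 (alternating steps +2, +4, +2, +4, …).
For the errors, together with the MB always sums to 78: 39, 37, 33, 31, 27 → 25.
So the next line is 53 MB, 25 errors.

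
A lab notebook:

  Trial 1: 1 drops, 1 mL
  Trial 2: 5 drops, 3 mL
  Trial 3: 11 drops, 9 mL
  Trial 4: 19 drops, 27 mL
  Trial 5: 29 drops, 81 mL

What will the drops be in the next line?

Drops: differences are 4, 6, 8, … (increasing by 2 each time); 1, 5, 11, 19, 29 → 41.

41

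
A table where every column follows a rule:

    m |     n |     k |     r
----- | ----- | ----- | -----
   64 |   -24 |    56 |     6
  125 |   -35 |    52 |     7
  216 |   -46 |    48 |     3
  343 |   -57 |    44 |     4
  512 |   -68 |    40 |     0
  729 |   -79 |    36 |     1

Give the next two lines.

Column m — perfect cubes: 4³, 5³, 6³, …: 64, 125, 216, 343, 512, 729 → 1000 → 1331.
For the column n, −11 each step: -24, -35, -46, -57, -68, -79 → -90 → -101.
Column k: 56, 52, 48, 44, 40, 36 → 32 → 28 (−4 each step).
Column r: alternating steps +1, −4, +1, −4, …, so 6, 7, 3, 4, 0, 1 → -3 → -2.
So the next two lines are 1000  -90  32  -3 and 1331  -101  28  -2.

1000  -90  32  -3; 1331  -101  28  -2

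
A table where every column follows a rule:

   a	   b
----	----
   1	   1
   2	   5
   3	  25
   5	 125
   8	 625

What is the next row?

Column a goes 1, 2, 3, 5, 8 → 13 (each term is the sum of the two before it).
Column b: ×5 each step; 1, 5, 25, 125, 625 → 3125.
So the next row is 13  3125.

13  3125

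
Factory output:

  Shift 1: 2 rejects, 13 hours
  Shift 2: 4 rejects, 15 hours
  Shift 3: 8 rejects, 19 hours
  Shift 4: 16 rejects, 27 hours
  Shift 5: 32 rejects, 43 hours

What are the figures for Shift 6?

Rejects — ×2 each step: 2, 4, 8, 16, 32 → 64.
Hours: 13, 15, 19, 27, 43 → 75 (always 11 more than the rejects).
So the next line is 64 rejects, 75 hours.

64 rejects, 75 hours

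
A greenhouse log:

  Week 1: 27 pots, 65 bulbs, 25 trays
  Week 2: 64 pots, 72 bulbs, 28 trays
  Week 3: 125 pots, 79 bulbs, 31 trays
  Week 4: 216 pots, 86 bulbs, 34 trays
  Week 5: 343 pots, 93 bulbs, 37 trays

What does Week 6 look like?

512 pots, 100 bulbs, 40 trays

Pots: 27, 64, 125, 216, 343 → 512 (perfect cubes: 3³, 4³, 5³, …).
Bulbs: 65, 72, 79, 86, 93 → 100 (+7 each step).
Trays: 25, 28, 31, 34, 37 → 40 (+3 each step).
Putting it together: 512 pots, 100 bulbs, 40 trays.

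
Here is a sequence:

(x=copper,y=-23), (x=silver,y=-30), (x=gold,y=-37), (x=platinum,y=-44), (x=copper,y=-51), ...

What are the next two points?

X — repeats copper → silver → gold → platinum: copper, silver, gold, platinum, copper → silver → gold.
Y: −7 each step, so -23, -30, -37, -44, -51 → -58 → -65.
Putting the parts together: (x=silver,y=-58) and then (x=gold,y=-65).

(x=silver,y=-58), (x=gold,y=-65)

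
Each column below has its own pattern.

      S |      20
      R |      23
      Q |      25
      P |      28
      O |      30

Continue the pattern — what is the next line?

Letter goes S, R, Q, P, O → N (letters move back 1 place in the alphabet).
For the second component, alternating steps +3, +2, +3, +2, …: 20, 23, 25, 28, 30 → 33.
Combining the parts gives N  33.

N  33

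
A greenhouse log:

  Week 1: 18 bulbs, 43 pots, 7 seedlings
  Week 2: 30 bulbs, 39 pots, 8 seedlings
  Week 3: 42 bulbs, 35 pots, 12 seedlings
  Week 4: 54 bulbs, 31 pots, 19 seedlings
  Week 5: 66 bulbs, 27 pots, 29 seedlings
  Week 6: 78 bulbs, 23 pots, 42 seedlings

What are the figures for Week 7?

Bulbs: +12 each step, so 18, 30, 42, 54, 66, 78 → 90.
Pots goes 43, 39, 35, 31, 27, 23 → 19 (−4 each step).
Seedlings: differences are 1, 4, 7, … (increasing by 3 each time); 7, 8, 12, 19, 29, 42 → 58.
Combining the parts gives 90 bulbs, 19 pots, 58 seedlings.

90 bulbs, 19 pots, 58 seedlings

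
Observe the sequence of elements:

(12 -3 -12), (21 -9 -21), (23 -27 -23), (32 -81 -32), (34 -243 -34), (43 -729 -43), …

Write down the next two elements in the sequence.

(45 -2187 -45), (54 -6561 -54)

First slot: alternating steps +9, +2, +9, +2, …, so 12, 21, 23, 32, 34, 43 → 45 → 54.
Second slot: ×3 each step; -3, -9, -27, -81, -243, -729 → -2187 → -6561.
Third slot: -12, -21, -23, -32, -34, -43 → -45 → -54 (always the negative of the first slot).
So the next two elements are (45 -2187 -45) and (54 -6561 -54).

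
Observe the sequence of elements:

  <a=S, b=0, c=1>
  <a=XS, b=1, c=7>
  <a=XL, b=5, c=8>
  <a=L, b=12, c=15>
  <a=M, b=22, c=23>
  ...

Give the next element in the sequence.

<a=S, b=35, c=38>

A — runs backward through clothing sizes XS→XL: S, XS, XL, L, M → S.
B: differences are 1, 4, 7, … (increasing by 3 each time), so 0, 1, 5, 12, 22 → 35.
C — each term is the sum of the two before it: 1, 7, 8, 15, 23 → 38.
Combining the parts gives <a=S, b=35, c=38>.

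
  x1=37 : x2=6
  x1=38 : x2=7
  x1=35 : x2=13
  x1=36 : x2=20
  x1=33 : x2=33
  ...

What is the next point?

x1=34 : x2=53

X1 — alternating steps +1, −3, +1, −3, …: 37, 38, 35, 36, 33 → 34.
X2: each term is the sum of the two before it; 6, 7, 13, 20, 33 → 53.
Putting it together: x1=34 : x2=53.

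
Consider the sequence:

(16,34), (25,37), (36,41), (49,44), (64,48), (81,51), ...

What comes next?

First value: perfect squares: 4², 5², 6², …, so 16, 25, 36, 49, 64, 81 → 100.
Second value: alternating steps +3, +4, +3, +4, …; 34, 37, 41, 44, 48, 51 → 55.
Putting it together: (100,55).

(100,55)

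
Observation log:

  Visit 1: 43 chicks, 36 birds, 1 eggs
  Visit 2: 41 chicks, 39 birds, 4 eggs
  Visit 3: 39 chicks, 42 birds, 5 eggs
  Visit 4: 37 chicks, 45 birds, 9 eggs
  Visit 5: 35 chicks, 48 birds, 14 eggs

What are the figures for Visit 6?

Chicks: −2 each step, so 43, 41, 39, 37, 35 → 33.
Birds: +3 each step; 36, 39, 42, 45, 48 → 51.
Eggs: each term is the sum of the two before it, so 1, 4, 5, 9, 14 → 23.
So the next record is 33 chicks, 51 birds, 23 eggs.

33 chicks, 51 birds, 23 eggs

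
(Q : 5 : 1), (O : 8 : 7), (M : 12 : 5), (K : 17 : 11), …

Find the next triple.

Letter goes Q, O, M, K → I (letters move back 2 places in the alphabet).
Second value goes 5, 8, 12, 17 → 23 (differences are 3, 4, 5, … (increasing by 1 each time)).
Third value: 1, 7, 5, 11 → 9 (alternating steps +6, −2, +6, −2, …).
Putting it together: (I : 23 : 9).

(I : 23 : 9)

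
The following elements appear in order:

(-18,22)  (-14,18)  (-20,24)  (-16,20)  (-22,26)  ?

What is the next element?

(-18,22)

First part: -18, -14, -20, -16, -22 → -18 (alternating steps +4, −6, +4, −6, …).
Second part: together with the first part always sums to 4; 22, 18, 24, 20, 26 → 22.
Putting it together: (-18,22).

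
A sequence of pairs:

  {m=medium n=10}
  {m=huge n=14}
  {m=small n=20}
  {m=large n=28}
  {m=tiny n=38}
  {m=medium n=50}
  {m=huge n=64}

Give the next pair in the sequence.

M — repeats medium → huge → small → large → tiny: medium, huge, small, large, tiny, medium, huge → small.
For the n, differences are 4, 6, 8, … (increasing by 2 each time): 10, 14, 20, 28, 38, 50, 64 → 80.
Combining the parts gives {m=small n=80}.

{m=small n=80}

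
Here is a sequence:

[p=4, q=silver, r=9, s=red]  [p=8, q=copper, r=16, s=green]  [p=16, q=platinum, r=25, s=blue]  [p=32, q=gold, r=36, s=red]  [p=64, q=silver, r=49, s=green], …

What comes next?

P: 4, 8, 16, 32, 64 → 128 (×2 each step).
Q: repeats silver → copper → platinum → gold; silver, copper, platinum, gold, silver → copper.
R goes 9, 16, 25, 36, 49 → 64 (perfect squares: 3², 4², 5², …).
S: red, green, blue, red, green → blue (repeats red → green → blue).
So the next tuple is [p=128, q=copper, r=64, s=blue].

[p=128, q=copper, r=64, s=blue]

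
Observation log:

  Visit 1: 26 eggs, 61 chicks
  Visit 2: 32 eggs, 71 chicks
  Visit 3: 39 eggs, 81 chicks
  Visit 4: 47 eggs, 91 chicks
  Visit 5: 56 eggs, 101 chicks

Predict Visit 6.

Eggs — differences are 6, 7, 8, … (increasing by 1 each time): 26, 32, 39, 47, 56 → 66.
Chicks — +10 each step: 61, 71, 81, 91, 101 → 111.
Combining the parts gives 66 eggs, 111 chicks.

66 eggs, 111 chicks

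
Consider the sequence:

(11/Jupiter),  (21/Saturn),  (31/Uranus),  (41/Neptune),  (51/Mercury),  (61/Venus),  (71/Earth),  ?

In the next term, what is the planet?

For the planet, runs through the planets Mercury→Neptune: Jupiter, Saturn, Uranus, Neptune, Mercury, Venus, Earth → Mars.

Mars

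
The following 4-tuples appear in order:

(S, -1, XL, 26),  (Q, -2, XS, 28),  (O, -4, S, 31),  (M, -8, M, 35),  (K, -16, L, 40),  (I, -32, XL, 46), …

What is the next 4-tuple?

For the letter, letters move back 2 places in the alphabet: S, Q, O, M, K, I → G.
Second slot: ×2 each step, so -1, -2, -4, -8, -16, -32 → -64.
Size goes XL, XS, S, M, L, XL → XS (repeats XL → XS → S → M → L).
Fourth slot: differences are 2, 3, 4, … (increasing by 1 each time), so 26, 28, 31, 35, 40, 46 → 53.
Combining the parts gives (G, -64, XS, 53).

(G, -64, XS, 53)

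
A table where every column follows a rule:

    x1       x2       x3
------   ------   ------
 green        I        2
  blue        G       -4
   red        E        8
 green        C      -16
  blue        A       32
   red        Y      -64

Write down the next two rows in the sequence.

For the column x1, repeats green → blue → red: green, blue, red, green, blue, red → green → blue.
For the column x2, letters move back 2 places in the alphabet, wrapping A→Z: I, G, E, C, A, Y → W → U.
Column x3: ×(-2) each step; 2, -4, 8, -16, 32, -64 → 128 → -256.
So the next two rows are green  W  128 and blue  U  -256.

green  W  128; blue  U  -256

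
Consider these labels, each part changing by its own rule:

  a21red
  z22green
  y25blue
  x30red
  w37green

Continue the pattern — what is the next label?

For the letter, letters move back 1 place in the alphabet, wrapping A→Z: a, z, y, x, w → v.
For the second component, differences are 1, 3, 5, … (increasing by 2 each time): 21, 22, 25, 30, 37 → 46.
Colour: repeats red → green → blue, so red, green, blue, red, green → blue.
Combining the parts gives v46blue.

v46blue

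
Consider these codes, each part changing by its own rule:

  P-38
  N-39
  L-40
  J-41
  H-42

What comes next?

For the letter, letters move back 2 places in the alphabet: P, N, L, J, H → F.
Second component: 38, 39, 40, 41, 42 → 43 (+1 each step).
So the next code is F-43.

F-43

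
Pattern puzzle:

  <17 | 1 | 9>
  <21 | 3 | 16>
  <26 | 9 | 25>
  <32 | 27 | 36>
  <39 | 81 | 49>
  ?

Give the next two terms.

<47 | 243 | 64>, <56 | 729 | 81>

For the first component, differences are 4, 5, 6, … (increasing by 1 each time): 17, 21, 26, 32, 39 → 47 → 56.
For the second component, ×3 each step: 1, 3, 9, 27, 81 → 243 → 729.
Third component: 9, 16, 25, 36, 49 → 64 → 81 (perfect squares: 3², 4², 5², …).
So the next two terms are <47 | 243 | 64> and <56 | 729 | 81>.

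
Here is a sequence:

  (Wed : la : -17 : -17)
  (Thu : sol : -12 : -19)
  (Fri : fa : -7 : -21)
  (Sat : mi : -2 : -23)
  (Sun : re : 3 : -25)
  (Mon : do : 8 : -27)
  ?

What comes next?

(Tue : ti : 13 : -29)

Day: Wed, Thu, Fri, Sat, Sun, Mon → Tue (runs through the weekdays Mon→Sun).
Note: runs backward through the solfège scale do→ti; la, sol, fa, mi, re, do → ti.
Third value: +5 each step, so -17, -12, -7, -2, 3, 8 → 13.
Fourth value: -17, -19, -21, -23, -25, -27 → -29 (−2 each step).
So the next 4-tuple is (Tue : ti : 13 : -29).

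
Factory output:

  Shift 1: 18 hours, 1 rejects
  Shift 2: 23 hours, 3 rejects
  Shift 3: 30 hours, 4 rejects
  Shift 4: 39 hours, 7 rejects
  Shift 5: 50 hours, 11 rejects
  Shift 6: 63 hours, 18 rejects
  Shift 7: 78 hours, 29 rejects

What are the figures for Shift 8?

Hours: 18, 23, 30, 39, 50, 63, 78 → 95 (differences are 5, 7, 9, … (increasing by 2 each time)).
Rejects goes 1, 3, 4, 7, 11, 18, 29 → 47 (each term is the sum of the two before it).
Combining the parts gives 95 hours, 47 rejects.

95 hours, 47 rejects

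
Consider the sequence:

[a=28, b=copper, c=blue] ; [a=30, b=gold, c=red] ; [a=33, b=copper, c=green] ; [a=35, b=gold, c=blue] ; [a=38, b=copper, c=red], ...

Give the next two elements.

For the a, alternating steps +2, +3, +2, +3, …: 28, 30, 33, 35, 38 → 40 → 43.
B: alternates copper ↔ gold; copper, gold, copper, gold, copper → gold → copper.
For the c, repeats blue → red → green: blue, red, green, blue, red → green → blue.
Putting the parts together: [a=40, b=gold, c=green] and then [a=43, b=copper, c=blue].

[a=40, b=gold, c=green], [a=43, b=copper, c=blue]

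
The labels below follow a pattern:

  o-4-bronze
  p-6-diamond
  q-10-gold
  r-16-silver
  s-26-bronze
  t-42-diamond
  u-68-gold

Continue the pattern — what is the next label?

Letter: o, p, q, r, s, t, u → v (letters move forward 1 place in the alphabet).
Second component: 4, 6, 10, 16, 26, 42, 68 → 110 (each term is the sum of the two before it).
For the rank, repeats bronze → diamond → gold → silver: bronze, diamond, gold, silver, bronze, diamond, gold → silver.
So the next label is v-110-silver.

v-110-silver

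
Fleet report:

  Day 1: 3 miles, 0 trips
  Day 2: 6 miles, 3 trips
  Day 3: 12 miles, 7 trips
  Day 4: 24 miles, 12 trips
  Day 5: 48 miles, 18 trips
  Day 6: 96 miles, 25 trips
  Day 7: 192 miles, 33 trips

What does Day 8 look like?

384 miles, 42 trips

Miles — ×2 each step: 3, 6, 12, 24, 48, 96, 192 → 384.
Trips: 0, 3, 7, 12, 18, 25, 33 → 42 (differences are 3, 4, 5, … (increasing by 1 each time)).
So the next record is 384 miles, 42 trips.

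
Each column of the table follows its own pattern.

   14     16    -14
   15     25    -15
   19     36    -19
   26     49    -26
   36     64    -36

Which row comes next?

49  81  -49

For the first component, differences are 1, 4, 7, … (increasing by 3 each time): 14, 15, 19, 26, 36 → 49.
Second component goes 16, 25, 36, 49, 64 → 81 (perfect squares: 4², 5², 6², …).
Third component goes -14, -15, -19, -26, -36 → -49 (always the negative of the first component).
Putting it together: 49  81  -49.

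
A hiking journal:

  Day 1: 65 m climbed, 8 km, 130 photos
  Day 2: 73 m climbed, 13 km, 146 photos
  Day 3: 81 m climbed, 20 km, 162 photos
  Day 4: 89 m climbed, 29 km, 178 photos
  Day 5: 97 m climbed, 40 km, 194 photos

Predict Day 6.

For the m climbed, +8 each step: 65, 73, 81, 89, 97 → 105.
Km: differences are 5, 7, 9, … (increasing by 2 each time), so 8, 13, 20, 29, 40 → 53.
Photos goes 130, 146, 162, 178, 194 → 210 (always 2 × the m climbed).
Combining the parts gives 105 m climbed, 53 km, 210 photos.

105 m climbed, 53 km, 210 photos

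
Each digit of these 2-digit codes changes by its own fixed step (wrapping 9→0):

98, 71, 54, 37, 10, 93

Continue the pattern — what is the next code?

76

First digit: −2 each step, mod 10, so 9, 7, 5, 3, 1, 9 → 7.
For the second digit, +3 each step, mod 10: 8, 1, 4, 7, 0, 3 → 6.
So the next code is 76.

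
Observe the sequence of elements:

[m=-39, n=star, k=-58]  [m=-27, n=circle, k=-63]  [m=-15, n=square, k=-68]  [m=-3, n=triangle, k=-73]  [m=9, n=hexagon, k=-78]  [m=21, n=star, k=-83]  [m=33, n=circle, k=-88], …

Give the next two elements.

For the m, +12 each step: -39, -27, -15, -3, 9, 21, 33 → 45 → 57.
N — repeats star → circle → square → triangle → hexagon: star, circle, square, triangle, hexagon, star, circle → square → triangle.
K: −5 each step; -58, -63, -68, -73, -78, -83, -88 → -93 → -98.
Putting the parts together: [m=45, n=square, k=-93] and then [m=57, n=triangle, k=-98].

[m=45, n=square, k=-93], [m=57, n=triangle, k=-98]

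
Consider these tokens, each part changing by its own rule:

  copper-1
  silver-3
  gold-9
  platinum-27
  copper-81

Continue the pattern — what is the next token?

silver-243

Metal goes copper, silver, gold, platinum, copper → silver (repeats copper → silver → gold → platinum).
Second component goes 1, 3, 9, 27, 81 → 243 (×3 each step).
So the next token is silver-243.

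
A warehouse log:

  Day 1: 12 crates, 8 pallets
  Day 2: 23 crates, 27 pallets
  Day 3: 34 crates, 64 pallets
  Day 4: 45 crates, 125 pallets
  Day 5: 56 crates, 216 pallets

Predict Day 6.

For the crates, +11 each step: 12, 23, 34, 45, 56 → 67.
Pallets goes 8, 27, 64, 125, 216 → 343 (perfect cubes: 2³, 3³, 4³, …).
So the next row is 67 crates, 343 pallets.

67 crates, 343 pallets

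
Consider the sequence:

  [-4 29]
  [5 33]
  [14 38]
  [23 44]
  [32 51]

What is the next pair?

[41 59]

First component goes -4, 5, 14, 23, 32 → 41 (+9 each step).
Second component: 29, 33, 38, 44, 51 → 59 (differences are 4, 5, 6, … (increasing by 1 each time)).
So the next pair is [41 59].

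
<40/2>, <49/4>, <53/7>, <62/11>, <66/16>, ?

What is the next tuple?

First component goes 40, 49, 53, 62, 66 → 75 (alternating steps +9, +4, +9, +4, …).
Second component goes 2, 4, 7, 11, 16 → 22 (differences are 2, 3, 4, … (increasing by 1 each time)).
So the next tuple is <75/22>.

<75/22>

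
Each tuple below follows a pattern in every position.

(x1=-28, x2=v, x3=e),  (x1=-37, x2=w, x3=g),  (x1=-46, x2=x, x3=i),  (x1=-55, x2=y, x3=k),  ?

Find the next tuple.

(x1=-64, x2=z, x3=m)

X1 — −9 each step: -28, -37, -46, -55 → -64.
X2: letters move forward 1 place in the alphabet, so v, w, x, y → z.
X3: letters move forward 2 places in the alphabet; e, g, i, k → m.
So the next tuple is (x1=-64, x2=z, x3=m).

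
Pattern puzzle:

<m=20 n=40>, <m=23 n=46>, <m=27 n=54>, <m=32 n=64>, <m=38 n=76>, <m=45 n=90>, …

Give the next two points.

<m=53 n=106>, <m=62 n=124>

For the m, differences are 3, 4, 5, … (increasing by 1 each time): 20, 23, 27, 32, 38, 45 → 53 → 62.
N — always 2 × the m: 40, 46, 54, 64, 76, 90 → 106 → 124.
So the next two points are <m=53 n=106> and <m=62 n=124>.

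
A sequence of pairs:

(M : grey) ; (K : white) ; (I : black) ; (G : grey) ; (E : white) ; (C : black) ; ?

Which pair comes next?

(A : grey)

Letter: letters move back 2 places in the alphabet; M, K, I, G, E, C → A.
Shade: repeats grey → white → black; grey, white, black, grey, white, black → grey.
Combining the parts gives (A : grey).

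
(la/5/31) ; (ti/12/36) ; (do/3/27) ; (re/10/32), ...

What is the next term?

Note: runs through the solfège scale do→ti, so la, ti, do, re → mi.
Second entry: 5, 12, 3, 10 → 1 (alternating steps +7, −9, +7, −9, …).
Third entry goes 31, 36, 27, 32 → 23 (alternating steps +5, −9, +5, −9, …).
Putting it together: (mi/1/23).

(mi/1/23)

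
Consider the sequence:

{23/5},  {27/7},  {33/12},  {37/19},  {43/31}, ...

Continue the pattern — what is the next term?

{47/50}

For the first entry, alternating steps +4, +6, +4, +6, …: 23, 27, 33, 37, 43 → 47.
Second entry goes 5, 7, 12, 19, 31 → 50 (each term is the sum of the two before it).
Putting it together: {47/50}.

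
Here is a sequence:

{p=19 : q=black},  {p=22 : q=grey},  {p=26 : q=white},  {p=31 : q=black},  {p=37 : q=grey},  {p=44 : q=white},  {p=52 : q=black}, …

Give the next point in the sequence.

{p=61 : q=grey}

P — differences are 3, 4, 5, … (increasing by 1 each time): 19, 22, 26, 31, 37, 44, 52 → 61.
Q goes black, grey, white, black, grey, white, black → grey (repeats black → grey → white).
So the next point is {p=61 : q=grey}.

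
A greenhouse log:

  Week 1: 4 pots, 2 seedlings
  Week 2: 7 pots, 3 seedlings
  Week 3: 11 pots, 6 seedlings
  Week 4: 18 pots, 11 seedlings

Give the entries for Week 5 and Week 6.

29 pots, 18 seedlings; 47 pots, 27 seedlings

Pots goes 4, 7, 11, 18 → 29 → 47 (each term is the sum of the two before it).
Seedlings goes 2, 3, 6, 11 → 18 → 27 (differences are 1, 3, 5, … (increasing by 2 each time)).
So the next two lines are 29 pots, 18 seedlings and 47 pots, 27 seedlings.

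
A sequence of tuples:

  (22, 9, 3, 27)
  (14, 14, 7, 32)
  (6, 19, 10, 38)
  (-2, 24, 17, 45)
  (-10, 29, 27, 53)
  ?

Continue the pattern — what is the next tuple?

(-18, 34, 44, 62)

First coordinate: −8 each step; 22, 14, 6, -2, -10 → -18.
Second coordinate: +5 each step, so 9, 14, 19, 24, 29 → 34.
For the third coordinate, each term is the sum of the two before it: 3, 7, 10, 17, 27 → 44.
Fourth coordinate: differences are 5, 6, 7, … (increasing by 1 each time); 27, 32, 38, 45, 53 → 62.
Combining the parts gives (-18, 34, 44, 62).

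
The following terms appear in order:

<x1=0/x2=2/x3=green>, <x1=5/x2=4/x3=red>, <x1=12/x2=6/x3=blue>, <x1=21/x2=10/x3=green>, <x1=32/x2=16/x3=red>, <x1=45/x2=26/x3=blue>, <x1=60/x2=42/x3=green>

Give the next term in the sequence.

<x1=77/x2=68/x3=red>

X1 goes 0, 5, 12, 21, 32, 45, 60 → 77 (differences are 5, 7, 9, … (increasing by 2 each time)).
X2: each term is the sum of the two before it, so 2, 4, 6, 10, 16, 26, 42 → 68.
X3 — repeats green → red → blue: green, red, blue, green, red, blue, green → red.
Putting it together: <x1=77/x2=68/x3=red>.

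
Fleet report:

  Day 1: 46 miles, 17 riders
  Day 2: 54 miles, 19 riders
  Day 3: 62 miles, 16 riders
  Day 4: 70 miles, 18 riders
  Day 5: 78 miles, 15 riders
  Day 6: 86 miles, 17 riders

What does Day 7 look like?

Miles: +8 each step; 46, 54, 62, 70, 78, 86 → 94.
Riders: alternating steps +2, −3, +2, −3, …; 17, 19, 16, 18, 15, 17 → 14.
So the next row is 94 miles, 14 riders.

94 miles, 14 riders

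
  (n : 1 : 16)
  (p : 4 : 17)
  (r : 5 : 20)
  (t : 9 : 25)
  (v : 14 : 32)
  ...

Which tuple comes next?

(x : 23 : 41)

Letter goes n, p, r, t, v → x (letters move forward 2 places in the alphabet).
Second component: each term is the sum of the two before it, so 1, 4, 5, 9, 14 → 23.
Third component: differences are 1, 3, 5, … (increasing by 2 each time), so 16, 17, 20, 25, 32 → 41.
Putting it together: (x : 23 : 41).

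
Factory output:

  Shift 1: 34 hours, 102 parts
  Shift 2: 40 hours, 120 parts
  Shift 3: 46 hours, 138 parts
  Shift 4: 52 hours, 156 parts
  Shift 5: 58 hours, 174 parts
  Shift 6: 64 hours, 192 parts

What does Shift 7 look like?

For the hours, +6 each step: 34, 40, 46, 52, 58, 64 → 70.
Parts: 102, 120, 138, 156, 174, 192 → 210 (always 3 × the hours).
Combining the parts gives 70 hours, 210 parts.

70 hours, 210 parts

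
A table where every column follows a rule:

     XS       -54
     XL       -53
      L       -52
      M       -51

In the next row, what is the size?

Size: XS, XL, L, M → S (runs backward through clothing sizes XS→XL).
For the second component, +1 each step: -54, -53, -52, -51 → -50.

S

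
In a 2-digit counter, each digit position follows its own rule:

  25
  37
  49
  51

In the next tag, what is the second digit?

Second digit — +2 each step, mod 10: 5, 7, 9, 1 → 3.

3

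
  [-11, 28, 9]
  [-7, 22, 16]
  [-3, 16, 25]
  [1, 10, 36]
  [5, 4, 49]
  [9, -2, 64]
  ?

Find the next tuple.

First entry — +4 each step: -11, -7, -3, 1, 5, 9 → 13.
Second entry goes 28, 22, 16, 10, 4, -2 → -8 (−6 each step).
Third entry goes 9, 16, 25, 36, 49, 64 → 81 (perfect squares: 3², 4², 5², …).
So the next tuple is [13, -8, 81].

[13, -8, 81]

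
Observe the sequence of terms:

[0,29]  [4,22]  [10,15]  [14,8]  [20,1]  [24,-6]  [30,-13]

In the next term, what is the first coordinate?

First coordinate — alternating steps +4, +6, +4, +6, …: 0, 4, 10, 14, 20, 24, 30 → 34.
Second coordinate: 29, 22, 15, 8, 1, -6, -13 → -20 (−7 each step).

34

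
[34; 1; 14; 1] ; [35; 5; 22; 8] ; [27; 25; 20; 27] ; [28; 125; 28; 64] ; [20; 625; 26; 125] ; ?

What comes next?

[21; 3125; 34; 216]

First value: alternating steps +1, −8, +1, −8, …, so 34, 35, 27, 28, 20 → 21.
For the second value, ×5 each step: 1, 5, 25, 125, 625 → 3125.
Third value goes 14, 22, 20, 28, 26 → 34 (alternating steps +8, −2, +8, −2, …).
Fourth value — perfect cubes: 1³, 2³, 3³, …: 1, 8, 27, 64, 125 → 216.
Putting it together: [21; 3125; 34; 216].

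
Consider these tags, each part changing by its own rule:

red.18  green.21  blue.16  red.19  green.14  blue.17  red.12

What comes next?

Colour: repeats red → green → blue, so red, green, blue, red, green, blue, red → green.
For the second component, alternating steps +3, −5, +3, −5, …: 18, 21, 16, 19, 14, 17, 12 → 15.
So the next tag is green.15.

green.15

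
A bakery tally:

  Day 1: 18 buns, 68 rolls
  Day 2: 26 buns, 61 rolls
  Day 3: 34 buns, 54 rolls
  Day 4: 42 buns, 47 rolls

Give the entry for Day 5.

50 buns, 40 rolls

Buns goes 18, 26, 34, 42 → 50 (+8 each step).
Rolls: −7 each step; 68, 61, 54, 47 → 40.
So the next line is 50 buns, 40 rolls.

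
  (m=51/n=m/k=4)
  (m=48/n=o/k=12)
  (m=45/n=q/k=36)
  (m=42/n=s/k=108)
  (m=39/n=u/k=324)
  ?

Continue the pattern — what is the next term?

For the m, −3 each step: 51, 48, 45, 42, 39 → 36.
N — letters move forward 2 places in the alphabet: m, o, q, s, u → w.
For the k, ×3 each step: 4, 12, 36, 108, 324 → 972.
Combining the parts gives (m=36/n=w/k=972).

(m=36/n=w/k=972)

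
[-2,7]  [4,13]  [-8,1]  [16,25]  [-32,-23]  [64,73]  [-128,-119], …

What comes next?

First coordinate goes -2, 4, -8, 16, -32, 64, -128 → 256 (×(-2) each step).
Second coordinate: always 9 more than the first coordinate; 7, 13, 1, 25, -23, 73, -119 → 265.
Putting it together: [256,265].

[256,265]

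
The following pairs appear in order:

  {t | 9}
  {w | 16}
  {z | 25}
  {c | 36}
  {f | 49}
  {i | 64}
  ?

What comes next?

{l | 81}

Letter: letters move forward 3 places in the alphabet, wrapping Z→A, so t, w, z, c, f, i → l.
Second part — perfect squares: 3², 4², 5², …: 9, 16, 25, 36, 49, 64 → 81.
So the next pair is {l | 81}.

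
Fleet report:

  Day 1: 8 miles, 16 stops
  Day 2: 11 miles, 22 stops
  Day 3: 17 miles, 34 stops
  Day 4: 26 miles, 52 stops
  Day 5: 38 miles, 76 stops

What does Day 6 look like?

53 miles, 106 stops

Miles: 8, 11, 17, 26, 38 → 53 (differences are 3, 6, 9, … (increasing by 3 each time)).
Stops: always 2 × the miles; 16, 22, 34, 52, 76 → 106.
Putting it together: 53 miles, 106 stops.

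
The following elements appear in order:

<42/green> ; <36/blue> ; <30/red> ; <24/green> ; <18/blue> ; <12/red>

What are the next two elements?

First part — −6 each step: 42, 36, 30, 24, 18, 12 → 6 → 0.
Colour goes green, blue, red, green, blue, red → green → blue (repeats green → blue → red).
So the next two elements are <6/green> and <0/blue>.

<6/green>, <0/blue>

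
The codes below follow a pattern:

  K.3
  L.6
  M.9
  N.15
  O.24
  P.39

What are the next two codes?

For the letter, letters move forward 1 place in the alphabet: K, L, M, N, O, P → Q → R.
For the second component, each term is the sum of the two before it: 3, 6, 9, 15, 24, 39 → 63 → 102.
So the next two codes are Q.63 and R.102.

Q.63 then R.102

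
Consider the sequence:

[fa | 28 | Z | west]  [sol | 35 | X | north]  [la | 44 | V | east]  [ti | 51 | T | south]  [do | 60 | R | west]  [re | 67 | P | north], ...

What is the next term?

Note goes fa, sol, la, ti, do, re → mi (runs through the solfège scale do→ti).
Second value — alternating steps +7, +9, +7, +9, …: 28, 35, 44, 51, 60, 67 → 76.
For the letter, letters move back 2 places in the alphabet: Z, X, V, T, R, P → N.
Direction goes west, north, east, south, west, north → east (repeats west → north → east → south).
So the next term is [mi | 76 | N | east].

[mi | 76 | N | east]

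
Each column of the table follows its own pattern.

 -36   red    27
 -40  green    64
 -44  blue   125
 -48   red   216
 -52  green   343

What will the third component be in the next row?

Third component: perfect cubes: 3³, 4³, 5³, …; 27, 64, 125, 216, 343 → 512.

512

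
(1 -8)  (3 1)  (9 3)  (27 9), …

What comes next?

(81 27)

First value: ×3 each step; 1, 3, 9, 27 → 81.
Second value: always the previous value of the first value, so -8, 1, 3, 9 → 27.
So the next point is (81 27).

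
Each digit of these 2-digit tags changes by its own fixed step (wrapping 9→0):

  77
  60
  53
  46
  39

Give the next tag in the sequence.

22

First digit goes 7, 6, 5, 4, 3 → 2 (−1 each step, mod 10).
Second digit: 7, 0, 3, 6, 9 → 2 (+3 each step, mod 10).
Combining the parts gives 22.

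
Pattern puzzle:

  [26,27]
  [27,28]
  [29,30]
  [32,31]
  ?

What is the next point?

[36,33]

First coordinate: 26, 27, 29, 32 → 36 (differences are 1, 2, 3, … (increasing by 1 each time)).
Second coordinate: 27, 28, 30, 31 → 33 (alternating steps +1, +2, +1, +2, …).
Combining the parts gives [36,33].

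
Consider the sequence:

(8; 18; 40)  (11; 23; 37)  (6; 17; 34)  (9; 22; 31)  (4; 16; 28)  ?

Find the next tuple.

(7; 21; 25)

First value goes 8, 11, 6, 9, 4 → 7 (alternating steps +3, −5, +3, −5, …).
For the second value, alternating steps +5, −6, +5, −6, …: 18, 23, 17, 22, 16 → 21.
Third value: 40, 37, 34, 31, 28 → 25 (−3 each step).
So the next tuple is (7; 21; 25).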